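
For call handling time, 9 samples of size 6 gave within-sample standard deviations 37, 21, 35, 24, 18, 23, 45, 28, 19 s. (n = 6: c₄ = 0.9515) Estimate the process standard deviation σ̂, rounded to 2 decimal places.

29.19

s̄ = (37 + 21 + 35 + 24 + 18 + 23 + 45 + 28 + 19) / 9 = 27.7778
σ̂ = s̄ / c₄ = 27.7778 / 0.9515 = 29.1937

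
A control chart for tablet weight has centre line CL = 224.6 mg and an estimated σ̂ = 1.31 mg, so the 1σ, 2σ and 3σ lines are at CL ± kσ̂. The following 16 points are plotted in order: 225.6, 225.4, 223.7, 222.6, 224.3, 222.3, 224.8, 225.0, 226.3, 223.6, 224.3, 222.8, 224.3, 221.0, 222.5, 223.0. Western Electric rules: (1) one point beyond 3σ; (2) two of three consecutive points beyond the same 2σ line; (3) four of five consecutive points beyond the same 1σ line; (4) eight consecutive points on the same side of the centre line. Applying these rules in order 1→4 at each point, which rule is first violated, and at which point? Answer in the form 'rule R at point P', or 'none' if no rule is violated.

Zone of each point (C = within 1σ̂, B = 1σ̂–2σ̂, A = 2σ̂–3σ̂, * = beyond 3σ̂; sign = side of CL): 1:+C, 2:+C, 3:-C, 4:-B, 5:-C, 6:-B, 7:+C, 8:+C, 9:+B, 10:-C, 11:-C, 12:-B, 13:-C, 14:-A, 15:-B, 16:-B
Rule 3 (four of five consecutive points beyond the same 1σ limit) is satisfied at point 16.

rule 3 at point 16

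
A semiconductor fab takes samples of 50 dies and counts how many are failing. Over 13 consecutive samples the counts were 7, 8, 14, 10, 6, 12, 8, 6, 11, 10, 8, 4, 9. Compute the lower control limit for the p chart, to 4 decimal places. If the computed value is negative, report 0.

0.0131

p̄ = Σdᵢ / (k·n) = 113 / (13 × 50) = 0.17385
LCL = p̄ − 3·√(p̄(1−p̄)/n) = 0.17385 − 3 × 0.05360 = 0.01306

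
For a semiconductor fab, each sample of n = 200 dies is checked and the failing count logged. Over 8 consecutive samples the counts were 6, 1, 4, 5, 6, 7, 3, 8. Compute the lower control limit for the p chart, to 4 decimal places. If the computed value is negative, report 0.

0.0000

p̄ = Σdᵢ / (k·n) = 40 / (8 × 200) = 0.02500
LCL = p̄ − 3·√(p̄(1−p̄)/n) = 0.02500 − 3 × 0.01104 = -0.00812 → 0 (negative, so LCL = 0)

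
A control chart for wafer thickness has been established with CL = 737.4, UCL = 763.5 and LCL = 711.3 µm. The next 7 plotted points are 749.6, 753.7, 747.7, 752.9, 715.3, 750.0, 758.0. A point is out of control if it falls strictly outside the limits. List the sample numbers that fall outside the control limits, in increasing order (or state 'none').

none

All 7 points lie within [711.3, 763.5].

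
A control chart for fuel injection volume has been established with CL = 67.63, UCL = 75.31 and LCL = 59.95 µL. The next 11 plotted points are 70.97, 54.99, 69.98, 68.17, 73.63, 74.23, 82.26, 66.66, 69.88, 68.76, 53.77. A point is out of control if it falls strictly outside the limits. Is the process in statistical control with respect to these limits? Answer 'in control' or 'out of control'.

out of control

Compare each point to [59.95, 75.31]: sample 2 = 54.99 < LCL; sample 7 = 82.26 > UCL; sample 11 = 53.77 < LCL.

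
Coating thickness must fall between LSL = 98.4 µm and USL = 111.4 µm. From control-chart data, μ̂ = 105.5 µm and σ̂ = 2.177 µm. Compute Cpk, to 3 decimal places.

Cpu = (USL − μ̂) / (3σ̂) = (111.4 − 105.5) / (3 × 2.177) = 0.9034; Cpl = (μ̂ − LSL) / (3σ̂) = (105.5 − 98.4) / (3 × 2.177) = 1.0871; Cpk = min(Cpu, Cpl) = 0.9034

0.903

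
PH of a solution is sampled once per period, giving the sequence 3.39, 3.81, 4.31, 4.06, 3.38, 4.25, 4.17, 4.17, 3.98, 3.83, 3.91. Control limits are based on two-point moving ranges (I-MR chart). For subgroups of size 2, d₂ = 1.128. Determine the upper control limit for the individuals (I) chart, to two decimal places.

X̄ = (3.39 + 3.81 + 4.31 + 4.06 + 3.38 + 4.25 + 4.17 + 4.17 + 3.98 + 3.83 + 3.91) / 11 = 3.9327
Moving ranges: 0.42, 0.50, 0.25, 0.68, 0.87, 0.08, 0.00, 0.19, 0.15, 0.08; M̄R̄ = 3.2200 / 10 = 0.3220
UCL = X̄ + 3·M̄R̄/d₂ = 3.9327 + 3 × 0.3220 / 1.128 = 4.7891

4.79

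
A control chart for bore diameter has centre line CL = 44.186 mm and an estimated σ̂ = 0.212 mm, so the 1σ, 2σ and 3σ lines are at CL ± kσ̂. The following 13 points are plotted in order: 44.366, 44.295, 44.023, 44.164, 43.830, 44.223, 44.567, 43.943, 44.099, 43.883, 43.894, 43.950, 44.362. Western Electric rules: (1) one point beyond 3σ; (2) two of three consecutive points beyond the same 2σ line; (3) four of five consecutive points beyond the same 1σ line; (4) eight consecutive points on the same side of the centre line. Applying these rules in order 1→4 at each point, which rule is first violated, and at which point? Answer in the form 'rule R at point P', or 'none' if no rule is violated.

rule 3 at point 12

Zone of each point (C = within 1σ̂, B = 1σ̂–2σ̂, A = 2σ̂–3σ̂, * = beyond 3σ̂; sign = side of CL): 1:+C, 2:+C, 3:-C, 4:-C, 5:-B, 6:+C, 7:+B, 8:-B, 9:-C, 10:-B, 11:-B, 12:-B, 13:+C
Rule 3 (four of five consecutive points beyond the same 1σ limit) is satisfied at point 12.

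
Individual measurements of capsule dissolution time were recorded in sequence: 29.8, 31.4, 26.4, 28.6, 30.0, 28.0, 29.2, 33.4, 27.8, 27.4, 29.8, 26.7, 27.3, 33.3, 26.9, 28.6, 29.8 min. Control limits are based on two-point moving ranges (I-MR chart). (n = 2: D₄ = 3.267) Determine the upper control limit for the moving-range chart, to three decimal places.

9.188

Moving ranges: 1.6, 5.0, 2.2, 1.4, 2.0, 1.2, 4.2, 5.6, 0.4, 2.4, 3.1, 0.6, 6.0, 6.4, 1.7, 1.2; M̄R̄ = 45.0000 / 16 = 2.8125
UCL_MR = D₄·M̄R̄ = 3.267 × 2.8125 = 9.1884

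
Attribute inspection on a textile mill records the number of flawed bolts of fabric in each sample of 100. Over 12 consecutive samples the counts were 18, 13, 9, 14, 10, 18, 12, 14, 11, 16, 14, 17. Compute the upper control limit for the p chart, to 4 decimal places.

0.2419

p̄ = Σdᵢ / (k·n) = 166 / (12 × 100) = 0.13833
UCL = p̄ + 3·√(p̄(1−p̄)/n) = 0.13833 + 3 × √(0.13833×0.86167/100) = 0.13833 + 3 × 0.03452 = 0.24191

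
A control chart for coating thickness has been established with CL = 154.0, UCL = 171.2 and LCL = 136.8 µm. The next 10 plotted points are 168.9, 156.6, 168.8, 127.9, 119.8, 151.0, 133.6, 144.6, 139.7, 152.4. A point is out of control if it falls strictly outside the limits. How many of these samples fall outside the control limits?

Compare each point to [136.8, 171.2]: sample 4 = 127.9 < LCL; sample 5 = 119.8 < LCL; sample 7 = 133.6 < LCL.

3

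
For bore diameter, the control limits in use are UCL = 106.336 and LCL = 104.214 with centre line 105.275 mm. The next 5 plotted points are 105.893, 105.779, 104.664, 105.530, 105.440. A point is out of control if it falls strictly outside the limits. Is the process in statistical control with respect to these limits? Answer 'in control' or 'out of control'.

All 5 points lie within [104.214, 106.336].

in control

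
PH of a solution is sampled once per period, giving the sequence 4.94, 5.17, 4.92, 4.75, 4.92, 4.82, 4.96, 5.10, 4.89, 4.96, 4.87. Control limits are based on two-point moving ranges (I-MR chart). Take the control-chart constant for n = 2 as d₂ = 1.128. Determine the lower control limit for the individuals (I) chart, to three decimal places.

4.519

X̄ = (4.94 + 5.17 + 4.92 + 4.75 + 4.92 + 4.82 + 4.96 + 5.10 + 4.89 + 4.96 + 4.87) / 11 = 4.9364
Moving ranges: 0.23, 0.25, 0.17, 0.17, 0.10, 0.14, 0.14, 0.21, 0.07, 0.09; M̄R̄ = 1.5700 / 10 = 0.1570
LCL = X̄ − 3·M̄R̄/d₂ = 4.9364 − 3 × 0.1570 / 1.128 = 4.5188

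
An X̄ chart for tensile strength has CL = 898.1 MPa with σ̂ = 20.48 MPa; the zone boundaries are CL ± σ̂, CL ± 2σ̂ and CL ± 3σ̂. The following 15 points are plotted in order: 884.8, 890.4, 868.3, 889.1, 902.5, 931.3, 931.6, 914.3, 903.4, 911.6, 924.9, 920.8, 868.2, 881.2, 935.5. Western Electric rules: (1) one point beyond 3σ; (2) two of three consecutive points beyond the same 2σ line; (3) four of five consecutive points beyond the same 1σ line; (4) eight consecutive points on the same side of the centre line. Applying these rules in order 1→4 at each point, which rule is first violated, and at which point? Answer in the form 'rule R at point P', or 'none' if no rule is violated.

rule 4 at point 12

Zone of each point (C = within 1σ̂, B = 1σ̂–2σ̂, A = 2σ̂–3σ̂, * = beyond 3σ̂; sign = side of CL): 1:-C, 2:-C, 3:-B, 4:-C, 5:+C, 6:+B, 7:+B, 8:+C, 9:+C, 10:+C, 11:+B, 12:+B, 13:-B, 14:-C, 15:+B
Rule 4 (eight consecutive points on the same side of the centre line) is satisfied at point 12.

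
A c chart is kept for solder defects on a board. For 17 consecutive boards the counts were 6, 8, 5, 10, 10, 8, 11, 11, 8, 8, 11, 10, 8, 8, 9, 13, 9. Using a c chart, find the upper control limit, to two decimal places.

c̄ = (6 + 8 + 5 + 10 + 10 + 8 + 11 + 11 + 8 + 8 + 11 + 10 + 8 + 8 + 9 + 13 + 9) / 17 = 153 / 17 = 9.0000
UCL = c̄ + 3√c̄ = 9.0000 + 3 × √9.0000 = 9.0000 + 3 × 3.0000 = 18.0000

18.00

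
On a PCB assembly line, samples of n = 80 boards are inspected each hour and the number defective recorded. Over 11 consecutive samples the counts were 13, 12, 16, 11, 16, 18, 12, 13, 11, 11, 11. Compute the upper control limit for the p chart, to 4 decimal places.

0.2877

p̄ = Σdᵢ / (k·n) = 144 / (11 × 80) = 0.16364
UCL = p̄ + 3·√(p̄(1−p̄)/n) = 0.16364 + 3 × √(0.16364×0.83636/80) = 0.16364 + 3 × 0.04136 = 0.28772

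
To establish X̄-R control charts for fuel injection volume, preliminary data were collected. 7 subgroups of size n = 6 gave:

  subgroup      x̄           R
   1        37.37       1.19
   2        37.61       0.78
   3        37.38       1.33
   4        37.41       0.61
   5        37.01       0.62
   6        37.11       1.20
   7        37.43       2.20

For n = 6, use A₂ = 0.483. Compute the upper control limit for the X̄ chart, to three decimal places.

X̄̄ = (37.37 + 37.61 + 37.38 + 37.41 + 37.01 + 37.11 + 37.43) / 7 = 261.3200 / 7 = 37.3314
R̄ = (1.19 + 0.78 + 1.33 + 0.61 + 0.62 + 1.20 + 2.20) / 7 = 7.9300 / 7 = 1.1329
UCL = X̄̄ + A₂·R̄ = 37.3314 + 0.483 × 1.1329 = 37.8786

37.879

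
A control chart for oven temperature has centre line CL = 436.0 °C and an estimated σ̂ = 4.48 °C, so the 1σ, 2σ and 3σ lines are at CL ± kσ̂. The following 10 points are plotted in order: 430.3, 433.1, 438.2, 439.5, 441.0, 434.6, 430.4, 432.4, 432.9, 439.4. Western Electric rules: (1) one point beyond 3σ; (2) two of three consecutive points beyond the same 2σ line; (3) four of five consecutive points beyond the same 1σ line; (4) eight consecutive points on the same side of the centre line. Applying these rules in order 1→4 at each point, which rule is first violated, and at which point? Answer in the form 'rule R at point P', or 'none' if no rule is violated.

none

Zone of each point (C = within 1σ̂, B = 1σ̂–2σ̂, A = 2σ̂–3σ̂, * = beyond 3σ̂; sign = side of CL): 1:-B, 2:-C, 3:+C, 4:+C, 5:+B, 6:-C, 7:-B, 8:-C, 9:-C, 10:+C
No rule fires across all 10 points.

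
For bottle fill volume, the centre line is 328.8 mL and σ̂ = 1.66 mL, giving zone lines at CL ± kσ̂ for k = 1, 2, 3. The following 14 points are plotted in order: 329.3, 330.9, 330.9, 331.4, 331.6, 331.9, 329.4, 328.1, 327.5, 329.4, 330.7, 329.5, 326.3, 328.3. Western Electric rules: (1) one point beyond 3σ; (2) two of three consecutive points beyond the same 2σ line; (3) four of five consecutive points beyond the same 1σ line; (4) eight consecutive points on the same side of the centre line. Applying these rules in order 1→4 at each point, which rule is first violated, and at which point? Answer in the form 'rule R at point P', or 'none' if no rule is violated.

Zone of each point (C = within 1σ̂, B = 1σ̂–2σ̂, A = 2σ̂–3σ̂, * = beyond 3σ̂; sign = side of CL): 1:+C, 2:+B, 3:+B, 4:+B, 5:+B, 6:+B, 7:+C, 8:-C, 9:-C, 10:+C, 11:+B, 12:+C, 13:-B, 14:-C
Rule 3 (four of five consecutive points beyond the same 1σ limit) is satisfied at point 5.

rule 3 at point 5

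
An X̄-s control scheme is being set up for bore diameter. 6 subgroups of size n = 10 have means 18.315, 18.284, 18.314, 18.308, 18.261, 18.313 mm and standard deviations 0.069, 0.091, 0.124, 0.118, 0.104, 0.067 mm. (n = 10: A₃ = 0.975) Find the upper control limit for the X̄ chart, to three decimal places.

X̄̄ = (18.315 + 18.284 + 18.314 + 18.308 + 18.261 + 18.313) / 6 = 18.2992
s̄ = (0.069 + 0.091 + 0.124 + 0.118 + 0.104 + 0.067) / 6 = 0.0955
UCL = X̄̄ + A₃·s̄ = 18.2992 + 0.975 × 0.0955 = 18.3923

18.392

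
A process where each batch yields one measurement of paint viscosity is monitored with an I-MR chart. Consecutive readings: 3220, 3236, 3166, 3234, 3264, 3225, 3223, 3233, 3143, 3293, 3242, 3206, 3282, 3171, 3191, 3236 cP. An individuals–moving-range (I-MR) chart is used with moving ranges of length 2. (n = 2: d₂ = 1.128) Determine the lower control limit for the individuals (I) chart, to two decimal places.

X̄ = (3220 + 3236 + 3166 + 3234 + 3264 + 3225 + 3223 + 3233 + 3143 + 3293 + 3242 + 3206 + 3282 + 3171 + 3191 + 3236) / 16 = 3222.8125
Moving ranges: 16, 70, 68, 30, 39, 2, 10, 90, 150, 51, 36, 76, 111, 20, 45; M̄R̄ = 814.0000 / 15 = 54.2667
LCL = X̄ − 3·M̄R̄/d₂ = 3222.8125 − 3 × 54.2667 / 1.128 = 3078.4863

3078.49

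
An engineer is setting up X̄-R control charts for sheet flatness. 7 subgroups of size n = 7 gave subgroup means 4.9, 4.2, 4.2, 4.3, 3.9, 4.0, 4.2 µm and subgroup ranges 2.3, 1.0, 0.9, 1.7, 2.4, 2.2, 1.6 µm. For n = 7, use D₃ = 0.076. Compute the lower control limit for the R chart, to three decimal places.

R̄ = (2.3 + 1.0 + 0.9 + 1.7 + 2.4 + 2.2 + 1.6) / 7 = 12.1000 / 7 = 1.7286
LCL_R = D₃·R̄ = 0.076 × 1.7286 = 0.1314

0.131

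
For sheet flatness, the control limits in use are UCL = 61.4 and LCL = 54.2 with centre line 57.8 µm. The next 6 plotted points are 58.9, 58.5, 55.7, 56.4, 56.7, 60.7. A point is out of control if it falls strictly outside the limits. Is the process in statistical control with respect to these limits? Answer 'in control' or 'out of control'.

All 6 points lie within [54.2, 61.4].

in control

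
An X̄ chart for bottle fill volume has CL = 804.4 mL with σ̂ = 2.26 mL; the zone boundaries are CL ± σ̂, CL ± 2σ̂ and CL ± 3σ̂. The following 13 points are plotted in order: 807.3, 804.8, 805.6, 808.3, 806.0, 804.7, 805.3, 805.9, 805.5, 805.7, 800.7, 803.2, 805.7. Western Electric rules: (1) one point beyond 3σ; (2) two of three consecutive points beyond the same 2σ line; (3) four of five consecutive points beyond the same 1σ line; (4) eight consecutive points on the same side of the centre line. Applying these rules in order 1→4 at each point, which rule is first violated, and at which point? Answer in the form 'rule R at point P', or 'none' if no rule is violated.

Zone of each point (C = within 1σ̂, B = 1σ̂–2σ̂, A = 2σ̂–3σ̂, * = beyond 3σ̂; sign = side of CL): 1:+B, 2:+C, 3:+C, 4:+B, 5:+C, 6:+C, 7:+C, 8:+C, 9:+C, 10:+C, 11:-B, 12:-C, 13:+C
Rule 4 (eight consecutive points on the same side of the centre line) is satisfied at point 8.

rule 4 at point 8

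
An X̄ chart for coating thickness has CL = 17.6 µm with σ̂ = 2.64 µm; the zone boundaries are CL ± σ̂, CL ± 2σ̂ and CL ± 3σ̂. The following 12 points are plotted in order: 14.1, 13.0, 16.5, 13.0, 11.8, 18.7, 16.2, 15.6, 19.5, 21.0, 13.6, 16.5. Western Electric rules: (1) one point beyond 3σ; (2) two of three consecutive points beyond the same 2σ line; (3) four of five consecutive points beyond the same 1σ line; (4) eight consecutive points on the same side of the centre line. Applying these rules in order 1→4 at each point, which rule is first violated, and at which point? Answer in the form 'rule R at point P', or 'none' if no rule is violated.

Zone of each point (C = within 1σ̂, B = 1σ̂–2σ̂, A = 2σ̂–3σ̂, * = beyond 3σ̂; sign = side of CL): 1:-B, 2:-B, 3:-C, 4:-B, 5:-A, 6:+C, 7:-C, 8:-C, 9:+C, 10:+B, 11:-B, 12:-C
Rule 3 (four of five consecutive points beyond the same 1σ limit) is satisfied at point 5.

rule 3 at point 5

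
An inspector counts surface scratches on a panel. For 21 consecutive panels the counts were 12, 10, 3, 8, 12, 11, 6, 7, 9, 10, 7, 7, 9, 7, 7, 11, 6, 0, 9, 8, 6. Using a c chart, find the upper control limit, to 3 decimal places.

c̄ = (12 + 10 + 3 + 8 + 12 + 11 + 6 + 7 + 9 + 10 + 7 + 7 + 9 + 7 + 7 + 11 + 6 + 0 + 9 + 8 + 6) / 21 = 165 / 21 = 7.8571
UCL = c̄ + 3√c̄ = 7.8571 + 3 × √7.8571 = 7.8571 + 3 × 2.8031 = 16.2663

16.266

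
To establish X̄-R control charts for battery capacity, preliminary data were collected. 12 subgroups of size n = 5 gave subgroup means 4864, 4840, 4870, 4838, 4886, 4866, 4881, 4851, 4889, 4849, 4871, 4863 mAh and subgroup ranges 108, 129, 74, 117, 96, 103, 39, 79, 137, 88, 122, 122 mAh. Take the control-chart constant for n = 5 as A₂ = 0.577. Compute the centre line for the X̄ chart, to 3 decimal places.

X̄̄ = (4864 + 4840 + 4870 + 4838 + 4886 + 4866 + 4881 + 4851 + 4889 + 4849 + 4871 + 4863) / 12 = 58368.0000 / 12 = 4864.0000
CL = X̄̄ = 4864.0000

4864.000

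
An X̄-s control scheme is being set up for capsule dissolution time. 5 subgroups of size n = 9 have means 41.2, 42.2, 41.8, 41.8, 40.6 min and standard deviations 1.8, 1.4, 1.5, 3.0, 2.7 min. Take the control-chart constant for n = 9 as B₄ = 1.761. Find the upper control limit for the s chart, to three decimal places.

s̄ = (1.8 + 1.4 + 1.5 + 3.0 + 2.7) / 5 = 2.0800
UCL_s = B₄·s̄ = 1.761 × 2.0800 = 3.6629

3.663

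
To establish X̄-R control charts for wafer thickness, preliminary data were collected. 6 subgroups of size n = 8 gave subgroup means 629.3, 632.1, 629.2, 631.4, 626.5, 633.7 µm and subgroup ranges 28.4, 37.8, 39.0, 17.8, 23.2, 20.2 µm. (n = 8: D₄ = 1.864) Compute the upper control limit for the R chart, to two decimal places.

R̄ = (28.4 + 37.8 + 39.0 + 17.8 + 23.2 + 20.2) / 6 = 166.4000 / 6 = 27.7333
UCL_R = D₄·R̄ = 1.864 × 27.7333 = 51.6949

51.69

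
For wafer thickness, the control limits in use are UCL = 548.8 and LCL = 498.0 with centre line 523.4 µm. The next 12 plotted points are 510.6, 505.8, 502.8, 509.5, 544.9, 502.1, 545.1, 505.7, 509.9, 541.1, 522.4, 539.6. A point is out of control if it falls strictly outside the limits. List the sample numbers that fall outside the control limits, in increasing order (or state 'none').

none

All 12 points lie within [498.0, 548.8].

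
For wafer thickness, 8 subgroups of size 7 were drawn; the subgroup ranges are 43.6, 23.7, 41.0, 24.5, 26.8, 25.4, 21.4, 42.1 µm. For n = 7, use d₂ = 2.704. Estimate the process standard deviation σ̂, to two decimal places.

11.49

R̄ = (43.6 + 23.7 + 41.0 + 24.5 + 26.8 + 25.4 + 21.4 + 42.1) / 8 = 31.0625
σ̂ = R̄ / d₂ = 31.0625 / 2.704 = 11.4876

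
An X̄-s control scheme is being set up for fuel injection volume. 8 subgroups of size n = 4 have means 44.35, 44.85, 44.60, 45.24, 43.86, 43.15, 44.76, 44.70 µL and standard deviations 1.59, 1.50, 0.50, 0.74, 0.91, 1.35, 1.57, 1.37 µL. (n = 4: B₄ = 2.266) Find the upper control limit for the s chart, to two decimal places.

s̄ = (1.59 + 1.50 + 0.50 + 0.74 + 0.91 + 1.35 + 1.57 + 1.37) / 8 = 1.1913
UCL_s = B₄·s̄ = 2.266 × 1.1913 = 2.6994

2.70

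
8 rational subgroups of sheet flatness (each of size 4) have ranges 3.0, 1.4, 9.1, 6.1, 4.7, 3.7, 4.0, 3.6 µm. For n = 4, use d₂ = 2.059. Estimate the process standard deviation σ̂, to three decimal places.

2.161

R̄ = (3.0 + 1.4 + 9.1 + 6.1 + 4.7 + 3.7 + 4.0 + 3.6) / 8 = 4.4500
σ̂ = R̄ / d₂ = 4.4500 / 2.059 = 2.1612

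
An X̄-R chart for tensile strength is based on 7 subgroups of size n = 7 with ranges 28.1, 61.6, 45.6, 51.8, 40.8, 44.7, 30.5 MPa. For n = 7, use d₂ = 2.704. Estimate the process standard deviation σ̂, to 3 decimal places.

R̄ = (28.1 + 61.6 + 45.6 + 51.8 + 40.8 + 44.7 + 30.5) / 7 = 43.3000
σ̂ = R̄ / d₂ = 43.3000 / 2.704 = 16.0133

16.013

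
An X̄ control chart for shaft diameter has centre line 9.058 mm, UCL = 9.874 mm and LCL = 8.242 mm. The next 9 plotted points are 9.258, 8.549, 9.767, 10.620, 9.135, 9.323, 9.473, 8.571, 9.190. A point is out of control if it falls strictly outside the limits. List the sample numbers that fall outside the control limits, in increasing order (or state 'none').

Compare each point to [8.242, 9.874]: sample 4 = 10.620 > UCL.

4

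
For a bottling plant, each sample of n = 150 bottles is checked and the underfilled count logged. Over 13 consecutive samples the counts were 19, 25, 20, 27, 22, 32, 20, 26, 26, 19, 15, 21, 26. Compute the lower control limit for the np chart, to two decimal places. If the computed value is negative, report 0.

p̄ = Σdᵢ / (k·n) = 298 / (13 × 150) = 0.15282
LCL = np̄ − 3·√(np̄(1−p̄)) = 22.9231 − 3 × 4.4068 = 9.7027

9.70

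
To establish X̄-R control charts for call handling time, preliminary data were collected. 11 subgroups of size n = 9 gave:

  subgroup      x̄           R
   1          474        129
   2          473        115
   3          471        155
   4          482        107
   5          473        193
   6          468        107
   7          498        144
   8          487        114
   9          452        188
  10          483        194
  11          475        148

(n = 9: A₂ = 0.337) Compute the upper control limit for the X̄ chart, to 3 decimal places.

524.834

X̄̄ = (474 + 473 + 471 + 482 + 473 + 468 + 498 + 487 + 452 + 483 + 475) / 11 = 5236.0000 / 11 = 476.0000
R̄ = (129 + 115 + 155 + 107 + 193 + 107 + 144 + 114 + 188 + 194 + 148) / 11 = 1594.0000 / 11 = 144.9091
UCL = X̄̄ + A₂·R̄ = 476.0000 + 0.337 × 144.9091 = 524.8344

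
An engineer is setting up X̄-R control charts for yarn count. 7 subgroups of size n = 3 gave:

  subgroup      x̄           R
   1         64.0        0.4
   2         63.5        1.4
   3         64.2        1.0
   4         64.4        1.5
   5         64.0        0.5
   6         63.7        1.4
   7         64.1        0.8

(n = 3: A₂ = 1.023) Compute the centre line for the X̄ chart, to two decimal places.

X̄̄ = (64.0 + 63.5 + 64.2 + 64.4 + 64.0 + 63.7 + 64.1) / 7 = 447.9000 / 7 = 63.9857
CL = X̄̄ = 63.9857

63.99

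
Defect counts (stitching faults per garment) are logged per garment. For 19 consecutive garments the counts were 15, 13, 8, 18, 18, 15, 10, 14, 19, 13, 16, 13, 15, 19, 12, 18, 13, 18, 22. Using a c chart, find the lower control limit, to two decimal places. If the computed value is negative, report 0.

c̄ = (15 + 13 + 8 + 18 + 18 + 15 + 10 + 14 + 19 + 13 + 16 + 13 + 15 + 19 + 12 + 18 + 13 + 18 + 22) / 19 = 289 / 19 = 15.2105
LCL = c̄ − 3√c̄ = 15.2105 − 3 × 3.9001 = 3.5103

3.51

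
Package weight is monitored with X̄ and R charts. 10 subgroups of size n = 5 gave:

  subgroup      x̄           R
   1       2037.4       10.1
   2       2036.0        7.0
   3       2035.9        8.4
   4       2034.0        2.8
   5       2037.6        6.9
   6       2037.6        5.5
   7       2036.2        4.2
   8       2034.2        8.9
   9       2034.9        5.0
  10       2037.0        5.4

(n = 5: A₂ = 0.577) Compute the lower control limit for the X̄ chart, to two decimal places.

2032.38

X̄̄ = (2037.4 + 2036.0 + 2035.9 + 2034.0 + 2037.6 + 2037.6 + 2036.2 + 2034.2 + 2034.9 + 2037.0) / 10 = 20360.8000 / 10 = 2036.0800
R̄ = (10.1 + 7.0 + 8.4 + 2.8 + 6.9 + 5.5 + 4.2 + 8.9 + 5.0 + 5.4) / 10 = 64.2000 / 10 = 6.4200
LCL = X̄̄ − A₂·R̄ = 2036.0800 − 0.577 × 6.4200 = 2032.3757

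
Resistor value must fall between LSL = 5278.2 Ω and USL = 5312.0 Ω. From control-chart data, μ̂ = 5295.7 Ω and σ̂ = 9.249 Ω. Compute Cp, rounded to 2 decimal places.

Cp = (USL − LSL) / (6σ̂) = (5312.0 − 5278.2) / (6 × 9.249) = 33.8000 / 55.4940 = 0.6091

0.61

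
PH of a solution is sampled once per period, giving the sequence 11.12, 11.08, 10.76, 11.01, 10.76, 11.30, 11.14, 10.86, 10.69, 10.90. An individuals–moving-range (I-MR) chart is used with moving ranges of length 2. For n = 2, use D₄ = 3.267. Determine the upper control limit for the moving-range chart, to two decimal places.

Moving ranges: 0.04, 0.32, 0.25, 0.25, 0.54, 0.16, 0.28, 0.17, 0.21; M̄R̄ = 2.2200 / 9 = 0.2467
UCL_MR = D₄·M̄R̄ = 3.267 × 0.2467 = 0.8059

0.81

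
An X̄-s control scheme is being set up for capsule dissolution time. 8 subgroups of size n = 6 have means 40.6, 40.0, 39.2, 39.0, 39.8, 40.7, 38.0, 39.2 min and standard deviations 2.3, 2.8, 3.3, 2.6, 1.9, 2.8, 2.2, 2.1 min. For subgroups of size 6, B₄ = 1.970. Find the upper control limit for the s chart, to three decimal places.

4.925

s̄ = (2.3 + 2.8 + 3.3 + 2.6 + 1.9 + 2.8 + 2.2 + 2.1) / 8 = 2.5000
UCL_s = B₄·s̄ = 1.970 × 2.5000 = 4.9250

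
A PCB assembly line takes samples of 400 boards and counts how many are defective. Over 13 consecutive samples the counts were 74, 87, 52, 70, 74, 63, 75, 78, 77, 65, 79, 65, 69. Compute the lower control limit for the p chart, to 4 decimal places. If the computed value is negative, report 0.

p̄ = Σdᵢ / (k·n) = 928 / (13 × 400) = 0.17846
LCL = p̄ − 3·√(p̄(1−p̄)/n) = 0.17846 − 3 × 0.01915 = 0.12103

0.1210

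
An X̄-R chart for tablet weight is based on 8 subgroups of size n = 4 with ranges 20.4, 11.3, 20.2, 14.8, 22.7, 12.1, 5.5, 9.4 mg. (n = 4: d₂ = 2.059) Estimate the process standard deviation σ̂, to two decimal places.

7.07

R̄ = (20.4 + 11.3 + 20.2 + 14.8 + 22.7 + 12.1 + 5.5 + 9.4) / 8 = 14.5500
σ̂ = R̄ / d₂ = 14.5500 / 2.059 = 7.0665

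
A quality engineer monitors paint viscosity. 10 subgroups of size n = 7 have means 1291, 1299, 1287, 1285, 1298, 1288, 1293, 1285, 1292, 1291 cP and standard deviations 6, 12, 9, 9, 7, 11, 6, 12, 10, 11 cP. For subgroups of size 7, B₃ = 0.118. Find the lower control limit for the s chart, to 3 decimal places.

1.097

s̄ = (6 + 12 + 9 + 9 + 7 + 11 + 6 + 12 + 10 + 11) / 10 = 9.3000
LCL_s = B₃·s̄ = 0.118 × 9.3000 = 1.0974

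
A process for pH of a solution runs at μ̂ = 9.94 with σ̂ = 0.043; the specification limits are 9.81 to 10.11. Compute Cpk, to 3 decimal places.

Cpu = (USL − μ̂) / (3σ̂) = (10.11 − 9.94) / (3 × 0.043) = 1.3178; Cpl = (μ̂ − LSL) / (3σ̂) = (9.94 − 9.81) / (3 × 0.043) = 1.0078; Cpk = min(Cpu, Cpl) = 1.0078

1.008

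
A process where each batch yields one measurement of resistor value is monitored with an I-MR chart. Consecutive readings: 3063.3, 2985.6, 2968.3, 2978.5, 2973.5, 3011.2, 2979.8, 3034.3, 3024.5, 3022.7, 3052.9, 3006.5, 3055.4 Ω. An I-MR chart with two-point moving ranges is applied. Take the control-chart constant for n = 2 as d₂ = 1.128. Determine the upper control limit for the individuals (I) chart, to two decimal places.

3094.24

X̄ = (3063.3 + 2985.6 + 2968.3 + 2978.5 + 2973.5 + 3011.2 + 2979.8 + 3034.3 + 3024.5 + 3022.7 + 3052.9 + 3006.5 + 3055.4) / 13 = 3012.0385
Moving ranges: 77.7, 17.3, 10.2, 5.0, 37.7, 31.4, 54.5, 9.8, 1.8, 30.2, 46.4, 48.9; M̄R̄ = 370.9000 / 12 = 30.9083
UCL = X̄ + 3·M̄R̄/d₂ = 3012.0385 + 3 × 30.9083 / 1.128 = 3094.2415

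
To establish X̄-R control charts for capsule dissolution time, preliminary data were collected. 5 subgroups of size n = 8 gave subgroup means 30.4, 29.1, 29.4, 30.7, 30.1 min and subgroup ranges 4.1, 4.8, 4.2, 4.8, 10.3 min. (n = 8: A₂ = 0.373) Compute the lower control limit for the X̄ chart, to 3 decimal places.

27.836

X̄̄ = (30.4 + 29.1 + 29.4 + 30.7 + 30.1) / 5 = 149.7000 / 5 = 29.9400
R̄ = (4.1 + 4.8 + 4.2 + 4.8 + 10.3) / 5 = 28.2000 / 5 = 5.6400
LCL = X̄̄ − A₂·R̄ = 29.9400 − 0.373 × 5.6400 = 27.8363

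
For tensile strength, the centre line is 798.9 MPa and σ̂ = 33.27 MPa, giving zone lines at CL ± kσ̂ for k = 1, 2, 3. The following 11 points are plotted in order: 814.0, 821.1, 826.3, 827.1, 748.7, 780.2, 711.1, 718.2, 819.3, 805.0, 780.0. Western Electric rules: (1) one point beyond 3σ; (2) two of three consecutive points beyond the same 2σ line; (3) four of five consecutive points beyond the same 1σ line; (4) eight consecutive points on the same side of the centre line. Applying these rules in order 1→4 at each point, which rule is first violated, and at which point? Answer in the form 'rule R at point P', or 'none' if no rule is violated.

Zone of each point (C = within 1σ̂, B = 1σ̂–2σ̂, A = 2σ̂–3σ̂, * = beyond 3σ̂; sign = side of CL): 1:+C, 2:+C, 3:+C, 4:+C, 5:-B, 6:-C, 7:-A, 8:-A, 9:+C, 10:+C, 11:-C
Rule 2 (two of three consecutive points beyond the same 2σ limit) is satisfied at point 8.

rule 2 at point 8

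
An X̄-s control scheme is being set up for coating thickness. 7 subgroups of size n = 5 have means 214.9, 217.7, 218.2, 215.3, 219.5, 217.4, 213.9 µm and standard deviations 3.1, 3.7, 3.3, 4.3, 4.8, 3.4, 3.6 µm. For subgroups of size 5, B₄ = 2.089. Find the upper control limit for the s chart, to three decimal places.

s̄ = (3.1 + 3.7 + 3.3 + 4.3 + 4.8 + 3.4 + 3.6) / 7 = 3.7429
UCL_s = B₄·s̄ = 2.089 × 3.7429 = 7.8188

7.819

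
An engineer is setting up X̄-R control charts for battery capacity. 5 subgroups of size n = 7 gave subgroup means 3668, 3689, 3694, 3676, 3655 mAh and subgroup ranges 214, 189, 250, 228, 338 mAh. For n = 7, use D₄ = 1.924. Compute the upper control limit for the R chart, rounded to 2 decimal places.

R̄ = (214 + 189 + 250 + 228 + 338) / 5 = 1219.0000 / 5 = 243.8000
UCL_R = D₄·R̄ = 1.924 × 243.8000 = 469.0712

469.07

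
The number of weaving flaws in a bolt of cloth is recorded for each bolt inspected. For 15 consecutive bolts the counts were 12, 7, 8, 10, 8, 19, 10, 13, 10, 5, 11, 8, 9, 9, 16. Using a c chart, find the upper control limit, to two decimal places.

c̄ = (12 + 7 + 8 + 10 + 8 + 19 + 10 + 13 + 10 + 5 + 11 + 8 + 9 + 9 + 16) / 15 = 155 / 15 = 10.3333
UCL = c̄ + 3√c̄ = 10.3333 + 3 × √10.3333 = 10.3333 + 3 × 3.2146 = 19.9770

19.98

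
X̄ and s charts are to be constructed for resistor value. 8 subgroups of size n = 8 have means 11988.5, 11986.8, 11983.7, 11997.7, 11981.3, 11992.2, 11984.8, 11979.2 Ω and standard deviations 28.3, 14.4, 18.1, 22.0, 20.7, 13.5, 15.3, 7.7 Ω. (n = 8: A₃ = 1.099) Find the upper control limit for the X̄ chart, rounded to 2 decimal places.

X̄̄ = (11988.5 + 11986.8 + 11983.7 + 11997.7 + 11981.3 + 11992.2 + 11984.8 + 11979.2) / 8 = 11986.7750
s̄ = (28.3 + 14.4 + 18.1 + 22.0 + 20.7 + 13.5 + 15.3 + 7.7) / 8 = 17.5000
UCL = X̄̄ + A₃·s̄ = 11986.7750 + 1.099 × 17.5000 = 12006.0075

12006.01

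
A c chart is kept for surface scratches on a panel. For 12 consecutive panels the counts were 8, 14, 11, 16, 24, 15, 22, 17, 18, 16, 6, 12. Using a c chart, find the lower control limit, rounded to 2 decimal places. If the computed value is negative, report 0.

3.33

c̄ = (8 + 14 + 11 + 16 + 24 + 15 + 22 + 17 + 18 + 16 + 6 + 12) / 12 = 179 / 12 = 14.9167
LCL = c̄ − 3√c̄ = 14.9167 − 3 × 3.8622 = 3.3300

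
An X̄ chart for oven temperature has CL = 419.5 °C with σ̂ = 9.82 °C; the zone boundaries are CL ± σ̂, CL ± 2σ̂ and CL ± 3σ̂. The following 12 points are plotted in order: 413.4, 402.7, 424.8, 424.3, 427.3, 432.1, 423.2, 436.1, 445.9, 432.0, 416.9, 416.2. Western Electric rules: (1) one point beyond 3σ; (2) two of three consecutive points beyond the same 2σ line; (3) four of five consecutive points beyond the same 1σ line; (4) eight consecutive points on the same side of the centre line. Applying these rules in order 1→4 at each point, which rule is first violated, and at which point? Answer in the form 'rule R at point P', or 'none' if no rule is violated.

Zone of each point (C = within 1σ̂, B = 1σ̂–2σ̂, A = 2σ̂–3σ̂, * = beyond 3σ̂; sign = side of CL): 1:-C, 2:-B, 3:+C, 4:+C, 5:+C, 6:+B, 7:+C, 8:+B, 9:+A, 10:+B, 11:-C, 12:-C
Rule 3 (four of five consecutive points beyond the same 1σ limit) is satisfied at point 10.

rule 3 at point 10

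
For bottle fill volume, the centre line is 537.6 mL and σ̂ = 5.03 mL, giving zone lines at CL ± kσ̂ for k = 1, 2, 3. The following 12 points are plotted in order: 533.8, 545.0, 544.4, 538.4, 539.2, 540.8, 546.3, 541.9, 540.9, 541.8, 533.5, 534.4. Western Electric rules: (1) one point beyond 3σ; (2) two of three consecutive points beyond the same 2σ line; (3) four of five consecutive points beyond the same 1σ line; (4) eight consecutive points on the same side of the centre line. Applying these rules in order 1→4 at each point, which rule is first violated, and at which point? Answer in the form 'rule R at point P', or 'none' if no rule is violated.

rule 4 at point 9

Zone of each point (C = within 1σ̂, B = 1σ̂–2σ̂, A = 2σ̂–3σ̂, * = beyond 3σ̂; sign = side of CL): 1:-C, 2:+B, 3:+B, 4:+C, 5:+C, 6:+C, 7:+B, 8:+C, 9:+C, 10:+C, 11:-C, 12:-C
Rule 4 (eight consecutive points on the same side of the centre line) is satisfied at point 9.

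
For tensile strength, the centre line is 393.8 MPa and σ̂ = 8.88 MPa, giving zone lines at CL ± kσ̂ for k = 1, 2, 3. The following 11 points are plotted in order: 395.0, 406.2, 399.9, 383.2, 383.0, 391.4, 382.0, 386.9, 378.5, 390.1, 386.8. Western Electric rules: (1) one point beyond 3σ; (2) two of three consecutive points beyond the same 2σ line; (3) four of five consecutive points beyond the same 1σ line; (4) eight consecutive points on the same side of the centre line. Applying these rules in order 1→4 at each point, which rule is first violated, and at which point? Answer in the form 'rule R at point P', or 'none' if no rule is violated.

rule 4 at point 11

Zone of each point (C = within 1σ̂, B = 1σ̂–2σ̂, A = 2σ̂–3σ̂, * = beyond 3σ̂; sign = side of CL): 1:+C, 2:+B, 3:+C, 4:-B, 5:-B, 6:-C, 7:-B, 8:-C, 9:-B, 10:-C, 11:-C
Rule 4 (eight consecutive points on the same side of the centre line) is satisfied at point 11.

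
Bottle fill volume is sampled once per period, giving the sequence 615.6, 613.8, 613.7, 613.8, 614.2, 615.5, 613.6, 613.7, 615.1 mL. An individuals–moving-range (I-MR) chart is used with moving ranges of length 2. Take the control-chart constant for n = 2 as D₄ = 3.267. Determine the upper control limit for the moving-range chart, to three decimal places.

Moving ranges: 1.8, 0.1, 0.1, 0.4, 1.3, 1.9, 0.1, 1.4; M̄R̄ = 7.1000 / 8 = 0.8875
UCL_MR = D₄·M̄R̄ = 3.267 × 0.8875 = 2.8995

2.899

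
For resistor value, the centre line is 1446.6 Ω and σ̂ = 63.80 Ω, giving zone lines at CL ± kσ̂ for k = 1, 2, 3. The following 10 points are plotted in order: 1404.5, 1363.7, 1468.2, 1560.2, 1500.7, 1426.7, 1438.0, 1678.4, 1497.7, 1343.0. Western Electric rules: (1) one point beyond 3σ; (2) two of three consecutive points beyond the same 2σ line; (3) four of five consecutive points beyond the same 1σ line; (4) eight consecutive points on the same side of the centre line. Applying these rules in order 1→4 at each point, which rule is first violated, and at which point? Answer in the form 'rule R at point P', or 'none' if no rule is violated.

Zone of each point (C = within 1σ̂, B = 1σ̂–2σ̂, A = 2σ̂–3σ̂, * = beyond 3σ̂; sign = side of CL): 1:-C, 2:-B, 3:+C, 4:+B, 5:+C, 6:-C, 7:-C, 8:+*, 9:+C, 10:-B
Rule 1 (one point beyond the 3σ limits) is satisfied at point 8.

rule 1 at point 8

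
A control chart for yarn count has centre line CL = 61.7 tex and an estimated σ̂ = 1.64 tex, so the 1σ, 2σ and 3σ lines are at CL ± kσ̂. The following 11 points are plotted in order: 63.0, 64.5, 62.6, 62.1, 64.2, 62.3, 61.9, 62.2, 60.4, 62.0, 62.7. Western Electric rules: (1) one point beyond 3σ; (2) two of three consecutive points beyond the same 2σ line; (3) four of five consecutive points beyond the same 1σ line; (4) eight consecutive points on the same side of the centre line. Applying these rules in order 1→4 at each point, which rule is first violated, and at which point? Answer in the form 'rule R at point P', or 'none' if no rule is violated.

rule 4 at point 8

Zone of each point (C = within 1σ̂, B = 1σ̂–2σ̂, A = 2σ̂–3σ̂, * = beyond 3σ̂; sign = side of CL): 1:+C, 2:+B, 3:+C, 4:+C, 5:+B, 6:+C, 7:+C, 8:+C, 9:-C, 10:+C, 11:+C
Rule 4 (eight consecutive points on the same side of the centre line) is satisfied at point 8.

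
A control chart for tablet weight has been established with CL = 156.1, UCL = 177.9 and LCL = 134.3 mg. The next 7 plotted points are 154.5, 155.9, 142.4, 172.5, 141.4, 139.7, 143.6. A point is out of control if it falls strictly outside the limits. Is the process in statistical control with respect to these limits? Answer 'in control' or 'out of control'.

in control

All 7 points lie within [134.3, 177.9].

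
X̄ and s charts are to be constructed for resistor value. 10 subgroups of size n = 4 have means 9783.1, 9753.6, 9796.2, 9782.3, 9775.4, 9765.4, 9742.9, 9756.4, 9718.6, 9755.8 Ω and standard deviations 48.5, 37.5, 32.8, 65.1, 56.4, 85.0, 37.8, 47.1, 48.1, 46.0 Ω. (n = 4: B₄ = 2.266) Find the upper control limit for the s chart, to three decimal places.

114.274

s̄ = (48.5 + 37.5 + 32.8 + 65.1 + 56.4 + 85.0 + 37.8 + 47.1 + 48.1 + 46.0) / 10 = 50.4300
UCL_s = B₄·s̄ = 2.266 × 50.4300 = 114.2744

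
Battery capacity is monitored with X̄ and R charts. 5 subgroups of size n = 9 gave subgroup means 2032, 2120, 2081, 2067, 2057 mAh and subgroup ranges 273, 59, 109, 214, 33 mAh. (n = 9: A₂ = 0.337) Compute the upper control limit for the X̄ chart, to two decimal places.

X̄̄ = (2032 + 2120 + 2081 + 2067 + 2057) / 5 = 10357.0000 / 5 = 2071.4000
R̄ = (273 + 59 + 109 + 214 + 33) / 5 = 688.0000 / 5 = 137.6000
UCL = X̄̄ + A₂·R̄ = 2071.4000 + 0.337 × 137.6000 = 2117.7712

2117.77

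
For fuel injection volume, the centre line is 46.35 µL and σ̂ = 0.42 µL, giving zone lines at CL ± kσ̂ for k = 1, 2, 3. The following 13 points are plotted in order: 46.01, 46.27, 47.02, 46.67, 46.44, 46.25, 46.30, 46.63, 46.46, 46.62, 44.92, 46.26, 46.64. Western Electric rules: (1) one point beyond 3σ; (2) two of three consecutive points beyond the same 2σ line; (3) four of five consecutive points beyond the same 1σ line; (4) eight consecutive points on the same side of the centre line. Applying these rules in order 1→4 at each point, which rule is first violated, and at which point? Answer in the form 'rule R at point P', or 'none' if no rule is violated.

Zone of each point (C = within 1σ̂, B = 1σ̂–2σ̂, A = 2σ̂–3σ̂, * = beyond 3σ̂; sign = side of CL): 1:-C, 2:-C, 3:+B, 4:+C, 5:+C, 6:-C, 7:-C, 8:+C, 9:+C, 10:+C, 11:-*, 12:-C, 13:+C
Rule 1 (one point beyond the 3σ limits) is satisfied at point 11.

rule 1 at point 11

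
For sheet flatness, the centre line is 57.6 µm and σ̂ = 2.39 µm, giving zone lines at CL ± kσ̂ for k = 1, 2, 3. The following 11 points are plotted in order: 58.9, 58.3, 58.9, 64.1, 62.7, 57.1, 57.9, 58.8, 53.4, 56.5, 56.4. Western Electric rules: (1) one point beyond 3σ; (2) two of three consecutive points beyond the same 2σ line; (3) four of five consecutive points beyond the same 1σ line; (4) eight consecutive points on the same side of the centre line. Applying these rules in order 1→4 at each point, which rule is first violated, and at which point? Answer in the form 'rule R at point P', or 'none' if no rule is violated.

rule 2 at point 5

Zone of each point (C = within 1σ̂, B = 1σ̂–2σ̂, A = 2σ̂–3σ̂, * = beyond 3σ̂; sign = side of CL): 1:+C, 2:+C, 3:+C, 4:+A, 5:+A, 6:-C, 7:+C, 8:+C, 9:-B, 10:-C, 11:-C
Rule 2 (two of three consecutive points beyond the same 2σ limit) is satisfied at point 5.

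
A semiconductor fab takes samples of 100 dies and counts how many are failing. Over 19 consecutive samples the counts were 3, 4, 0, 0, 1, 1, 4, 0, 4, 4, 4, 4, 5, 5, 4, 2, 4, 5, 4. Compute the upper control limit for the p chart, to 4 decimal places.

0.0821

p̄ = Σdᵢ / (k·n) = 58 / (19 × 100) = 0.03053
UCL = p̄ + 3·√(p̄(1−p̄)/n) = 0.03053 + 3 × √(0.03053×0.96947/100) = 0.03053 + 3 × 0.01720 = 0.08214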